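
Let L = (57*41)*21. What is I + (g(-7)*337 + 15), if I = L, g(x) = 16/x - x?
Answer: 354765/7 ≈ 50681.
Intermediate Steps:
L = 49077 (L = 2337*21 = 49077)
g(x) = -x + 16/x
I = 49077
I + (g(-7)*337 + 15) = 49077 + ((-1*(-7) + 16/(-7))*337 + 15) = 49077 + ((7 + 16*(-⅐))*337 + 15) = 49077 + ((7 - 16/7)*337 + 15) = 49077 + ((33/7)*337 + 15) = 49077 + (11121/7 + 15) = 49077 + 11226/7 = 354765/7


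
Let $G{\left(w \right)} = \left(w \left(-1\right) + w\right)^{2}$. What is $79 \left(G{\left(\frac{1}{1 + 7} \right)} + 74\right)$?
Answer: $5846$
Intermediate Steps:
$G{\left(w \right)} = 0$ ($G{\left(w \right)} = \left(- w + w\right)^{2} = 0^{2} = 0$)
$79 \left(G{\left(\frac{1}{1 + 7} \right)} + 74\right) = 79 \left(0 + 74\right) = 79 \cdot 74 = 5846$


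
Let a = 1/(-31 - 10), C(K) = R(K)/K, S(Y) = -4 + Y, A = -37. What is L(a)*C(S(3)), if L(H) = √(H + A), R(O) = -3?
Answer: 3*I*√62238/41 ≈ 18.254*I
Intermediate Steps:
C(K) = -3/K
a = -1/41 (a = 1/(-41) = -1/41 ≈ -0.024390)
L(H) = √(-37 + H) (L(H) = √(H - 37) = √(-37 + H))
L(a)*C(S(3)) = √(-37 - 1/41)*(-3/(-4 + 3)) = √(-1518/41)*(-3/(-1)) = (I*√62238/41)*(-3*(-1)) = (I*√62238/41)*3 = 3*I*√62238/41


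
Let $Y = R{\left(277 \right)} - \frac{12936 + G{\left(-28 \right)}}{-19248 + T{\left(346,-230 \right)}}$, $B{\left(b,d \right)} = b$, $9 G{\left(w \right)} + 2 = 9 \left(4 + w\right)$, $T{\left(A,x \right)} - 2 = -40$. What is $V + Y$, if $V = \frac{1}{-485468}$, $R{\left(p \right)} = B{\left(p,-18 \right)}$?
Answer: $\frac{11698857294949}{42132311316} \approx 277.67$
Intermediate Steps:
$T{\left(A,x \right)} = -38$ ($T{\left(A,x \right)} = 2 - 40 = -38$)
$G{\left(w \right)} = \frac{34}{9} + w$ ($G{\left(w \right)} = - \frac{2}{9} + \frac{9 \left(4 + w\right)}{9} = - \frac{2}{9} + \frac{36 + 9 w}{9} = - \frac{2}{9} + \left(4 + w\right) = \frac{34}{9} + w$)
$R{\left(p \right)} = p$
$Y = \frac{24098102}{86787}$ ($Y = 277 - \frac{12936 + \left(\frac{34}{9} - 28\right)}{-19248 - 38} = 277 - \frac{12936 - \frac{218}{9}}{-19286} = 277 - \frac{116206}{9} \left(- \frac{1}{19286}\right) = 277 - - \frac{58103}{86787} = 277 + \frac{58103}{86787} = \frac{24098102}{86787} \approx 277.67$)
$V = - \frac{1}{485468} \approx -2.0599 \cdot 10^{-6}$
$V + Y = - \frac{1}{485468} + \frac{24098102}{86787} = \frac{11698857294949}{42132311316}$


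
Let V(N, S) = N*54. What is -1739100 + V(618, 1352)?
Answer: -1705728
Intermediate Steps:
V(N, S) = 54*N
-1739100 + V(618, 1352) = -1739100 + 54*618 = -1739100 + 33372 = -1705728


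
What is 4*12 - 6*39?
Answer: -186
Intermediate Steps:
4*12 - 6*39 = 48 - 234 = -186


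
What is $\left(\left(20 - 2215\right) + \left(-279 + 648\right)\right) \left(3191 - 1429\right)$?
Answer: $-3217412$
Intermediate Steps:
$\left(\left(20 - 2215\right) + \left(-279 + 648\right)\right) \left(3191 - 1429\right) = \left(-2195 + 369\right) 1762 = \left(-1826\right) 1762 = -3217412$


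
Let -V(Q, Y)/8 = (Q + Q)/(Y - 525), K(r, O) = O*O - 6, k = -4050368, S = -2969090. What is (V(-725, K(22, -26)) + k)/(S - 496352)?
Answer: 2025144/1732721 ≈ 1.1688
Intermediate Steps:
K(r, O) = -6 + O² (K(r, O) = O² - 6 = -6 + O²)
V(Q, Y) = -16*Q/(-525 + Y) (V(Q, Y) = -8*(Q + Q)/(Y - 525) = -8*2*Q/(-525 + Y) = -16*Q/(-525 + Y))
(V(-725, K(22, -26)) + k)/(S - 496352) = (-16*(-725)/(-525 + (-6 + (-26)²)) - 4050368)/(-2969090 - 496352) = (-16*(-725)/(-525 + (-6 + 676)) - 4050368)/(-3465442) = (-16*(-725)/(-525 + 670) - 4050368)*(-1/3465442) = (-16*(-725)/145 - 4050368)*(-1/3465442) = (-16*(-725)*1/145 - 4050368)*(-1/3465442) = (80 - 4050368)*(-1/3465442) = -4050288*(-1/3465442) = 2025144/1732721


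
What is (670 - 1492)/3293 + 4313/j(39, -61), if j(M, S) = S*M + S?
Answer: -16208389/8034920 ≈ -2.0172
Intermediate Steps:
j(M, S) = S + M*S (j(M, S) = M*S + S = S + M*S)
(670 - 1492)/3293 + 4313/j(39, -61) = (670 - 1492)/3293 + 4313/((-61*(1 + 39))) = -822*1/3293 + 4313/((-61*40)) = -822/3293 + 4313/(-2440) = -822/3293 + 4313*(-1/2440) = -822/3293 - 4313/2440 = -16208389/8034920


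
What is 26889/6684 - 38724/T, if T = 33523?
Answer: 30598511/10669892 ≈ 2.8677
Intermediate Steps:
26889/6684 - 38724/T = 26889/6684 - 38724/33523 = 26889*(1/6684) - 38724*1/33523 = 8963/2228 - 5532/4789 = 30598511/10669892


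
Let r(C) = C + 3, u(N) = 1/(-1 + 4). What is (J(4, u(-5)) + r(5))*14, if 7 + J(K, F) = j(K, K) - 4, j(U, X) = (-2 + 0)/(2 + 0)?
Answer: -56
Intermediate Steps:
u(N) = ⅓ (u(N) = 1/3 = ⅓)
j(U, X) = -1 (j(U, X) = -2/2 = -2*½ = -1)
r(C) = 3 + C
J(K, F) = -12 (J(K, F) = -7 + (-1 - 4) = -7 - 5 = -12)
(J(4, u(-5)) + r(5))*14 = (-12 + (3 + 5))*14 = (-12 + 8)*14 = -4*14 = -56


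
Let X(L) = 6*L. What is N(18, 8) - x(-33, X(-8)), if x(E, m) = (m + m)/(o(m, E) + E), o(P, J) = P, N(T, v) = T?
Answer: 454/27 ≈ 16.815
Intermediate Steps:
x(E, m) = 2*m/(E + m) (x(E, m) = (m + m)/(m + E) = (2*m)/(E + m) = 2*m/(E + m))
N(18, 8) - x(-33, X(-8)) = 18 - 2*6*(-8)/(-33 + 6*(-8)) = 18 - 2*(-48)/(-33 - 48) = 18 - 2*(-48)/(-81) = 18 - 2*(-48)*(-1)/81 = 18 - 1*32/27 = 18 - 32/27 = 454/27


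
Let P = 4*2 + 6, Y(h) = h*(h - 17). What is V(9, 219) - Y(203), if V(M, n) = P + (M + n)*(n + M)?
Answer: 14240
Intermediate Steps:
Y(h) = h*(-17 + h)
P = 14 (P = 8 + 6 = 14)
V(M, n) = 14 + (M + n)² (V(M, n) = 14 + (M + n)*(n + M) = 14 + (M + n)*(M + n) = 14 + (M + n)²)
V(9, 219) - Y(203) = (14 + (9 + 219)²) - 203*(-17 + 203) = (14 + 228²) - 203*186 = (14 + 51984) - 1*37758 = 51998 - 37758 = 14240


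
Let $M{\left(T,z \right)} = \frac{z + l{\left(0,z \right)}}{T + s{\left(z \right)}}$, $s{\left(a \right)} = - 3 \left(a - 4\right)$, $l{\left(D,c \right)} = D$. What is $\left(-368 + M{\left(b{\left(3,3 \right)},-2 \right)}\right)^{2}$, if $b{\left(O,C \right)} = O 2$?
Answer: $\frac{19509889}{144} \approx 1.3549 \cdot 10^{5}$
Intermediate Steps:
$b{\left(O,C \right)} = 2 O$
$s{\left(a \right)} = 12 - 3 a$ ($s{\left(a \right)} = - 3 \left(-4 + a\right) = 12 - 3 a$)
$M{\left(T,z \right)} = \frac{z}{12 + T - 3 z}$ ($M{\left(T,z \right)} = \frac{z + 0}{T - \left(-12 + 3 z\right)} = \frac{z}{12 + T - 3 z}$)
$\left(-368 + M{\left(b{\left(3,3 \right)},-2 \right)}\right)^{2} = \left(-368 - \frac{2}{12 + 2 \cdot 3 - -6}\right)^{2} = \left(-368 - \frac{2}{12 + 6 + 6}\right)^{2} = \left(-368 - \frac{2}{24}\right)^{2} = \left(-368 - \frac{1}{12}\right)^{2} = \left(- \frac{4417}{12}\right)^{2} = \frac{19509889}{144}$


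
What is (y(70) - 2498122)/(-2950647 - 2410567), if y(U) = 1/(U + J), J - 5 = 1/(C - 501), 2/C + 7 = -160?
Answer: 15675735451307/33641660739712 ≈ 0.46596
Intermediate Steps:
C = -2/167 (C = 2/(-7 - 160) = 2/(-167) = 2*(-1/167) = -2/167 ≈ -0.011976)
J = 418178/83669 (J = 5 + 1/(-2/167 - 501) = 5 + 1/(-83669/167) = 5 - 167/83669 = 418178/83669 ≈ 4.9980)
y(U) = 1/(418178/83669 + U) (y(U) = 1/(U + 418178/83669) = 1/(418178/83669 + U))
(y(70) - 2498122)/(-2950647 - 2410567) = (83669/(418178 + 83669*70) - 2498122)/(-2950647 - 2410567) = (83669/(418178 + 5856830) - 2498122)/(-5361214) = (83669/6275008 - 2498122)*(-1/5361214) = -15675735451307/6275008*(-1/5361214) = 15675735451307/33641660739712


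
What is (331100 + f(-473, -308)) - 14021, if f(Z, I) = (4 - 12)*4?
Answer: 317047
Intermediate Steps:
f(Z, I) = -32 (f(Z, I) = -8*4 = -32)
(331100 + f(-473, -308)) - 14021 = (331100 - 32) - 14021 = 331068 - 14021 = 317047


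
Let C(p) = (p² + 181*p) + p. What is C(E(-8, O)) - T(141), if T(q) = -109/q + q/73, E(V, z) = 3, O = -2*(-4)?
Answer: 5700691/10293 ≈ 553.84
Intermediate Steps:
O = 8
C(p) = p² + 182*p
T(q) = -109/q + q/73 (T(q) = -109/q + q*(1/73) = -109/q + q/73)
C(E(-8, O)) - T(141) = 3*(182 + 3) - (-109/141 + (1/73)*141) = 3*185 - (-109*1/141 + 141/73) = 555 - (-109/141 + 141/73) = 555 - 1*11924/10293 = 555 - 11924/10293 = 5700691/10293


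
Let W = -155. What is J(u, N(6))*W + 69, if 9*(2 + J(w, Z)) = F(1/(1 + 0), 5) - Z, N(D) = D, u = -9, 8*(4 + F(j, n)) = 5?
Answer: 12971/24 ≈ 540.46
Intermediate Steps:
F(j, n) = -27/8 (F(j, n) = -4 + (⅛)*5 = -4 + 5/8 = -27/8)
J(w, Z) = -19/8 - Z/9 (J(w, Z) = -2 + (-27/8 - Z)/9 = -2 + (-3/8 - Z/9) = -19/8 - Z/9)
J(u, N(6))*W + 69 = (-19/8 - ⅑*6)*(-155) + 69 = (-19/8 - ⅔)*(-155) + 69 = -73/24*(-155) + 69 = 11315/24 + 69 = 12971/24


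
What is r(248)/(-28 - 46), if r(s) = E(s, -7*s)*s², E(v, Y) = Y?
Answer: 53385472/37 ≈ 1.4429e+6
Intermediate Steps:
r(s) = -7*s³ (r(s) = (-7*s)*s² = -7*s³)
r(248)/(-28 - 46) = (-7*248³)/(-28 - 46) = (-7*15252992)/(-74) = -1/74*(-106770944) = 53385472/37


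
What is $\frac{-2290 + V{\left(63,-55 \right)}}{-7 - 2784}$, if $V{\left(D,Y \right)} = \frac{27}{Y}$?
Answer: $\frac{125977}{153505} \approx 0.82067$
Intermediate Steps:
$\frac{-2290 + V{\left(63,-55 \right)}}{-7 - 2784} = \frac{-2290 + \frac{27}{-55}}{-7 - 2784} = \frac{-2290 + 27 \left(- \frac{1}{55}\right)}{-2791} = \left(-2290 - \frac{27}{55}\right) \left(- \frac{1}{2791}\right) = \left(- \frac{125977}{55}\right) \left(- \frac{1}{2791}\right) = \frac{125977}{153505}$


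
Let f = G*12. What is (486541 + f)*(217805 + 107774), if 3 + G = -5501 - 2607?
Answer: 126718277011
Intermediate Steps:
G = -8111 (G = -3 + (-5501 - 2607) = -3 - 8108 = -8111)
f = -97332 (f = -8111*12 = -97332)
(486541 + f)*(217805 + 107774) = (486541 - 97332)*(217805 + 107774) = 389209*325579 = 126718277011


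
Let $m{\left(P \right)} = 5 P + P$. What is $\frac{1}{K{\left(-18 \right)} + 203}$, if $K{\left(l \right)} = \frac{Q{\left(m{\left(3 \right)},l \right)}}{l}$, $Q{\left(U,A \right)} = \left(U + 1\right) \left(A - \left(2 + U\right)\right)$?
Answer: $\frac{9}{2188} \approx 0.0041133$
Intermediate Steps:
$m{\left(P \right)} = 6 P$
$Q{\left(U,A \right)} = \left(1 + U\right) \left(-2 + A - U\right)$
$K{\left(l \right)} = \frac{-380 + 19 l}{l}$ ($K{\left(l \right)} = \frac{-2 + l - \left(6 \cdot 3\right)^{2} - 3 \cdot 6 \cdot 3 + l 6 \cdot 3}{l} = \frac{-2 + l - 18^{2} - 54 + l 18}{l} = \frac{-2 + l - 324 - 54 + 18 l}{l} = \frac{-380 + 19 l}{l}$)
$\frac{1}{K{\left(-18 \right)} + 203} = \frac{1}{\left(19 - \frac{380}{-18}\right) + 203} = \frac{1}{\left(19 - - \frac{190}{9}\right) + 203} = \frac{1}{\left(19 + \frac{190}{9}\right) + 203} = \frac{1}{\frac{361}{9} + 203} = \frac{1}{\frac{2188}{9}} = \frac{9}{2188}$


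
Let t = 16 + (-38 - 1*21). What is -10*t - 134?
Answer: 296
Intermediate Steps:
t = -43 (t = 16 + (-38 - 21) = 16 - 59 = -43)
-10*t - 134 = -10*(-43) - 134 = 430 - 134 = 296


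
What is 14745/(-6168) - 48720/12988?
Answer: -41001085/6675832 ≈ -6.1417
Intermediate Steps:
14745/(-6168) - 48720/12988 = 14745*(-1/6168) - 48720*1/12988 = -4915/2056 - 12180/3247 = -41001085/6675832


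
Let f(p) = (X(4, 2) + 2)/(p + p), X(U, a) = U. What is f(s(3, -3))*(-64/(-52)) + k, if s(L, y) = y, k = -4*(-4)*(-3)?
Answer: -640/13 ≈ -49.231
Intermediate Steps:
k = -48 (k = 16*(-3) = -48)
f(p) = 3/p (f(p) = (4 + 2)/(p + p) = 6/((2*p)) = 6*(1/(2*p)) = 3/p)
f(s(3, -3))*(-64/(-52)) + k = (3/(-3))*(-64/(-52)) - 48 = (3*(-⅓))*(-64*(-1/52)) - 48 = -1*16/13 - 48 = -16/13 - 48 = -640/13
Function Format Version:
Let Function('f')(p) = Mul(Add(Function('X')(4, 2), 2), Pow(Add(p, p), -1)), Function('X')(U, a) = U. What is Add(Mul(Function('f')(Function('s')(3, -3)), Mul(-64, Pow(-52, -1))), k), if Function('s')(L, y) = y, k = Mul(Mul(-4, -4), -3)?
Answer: Rational(-640, 13) ≈ -49.231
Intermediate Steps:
k = -48 (k = Mul(16, -3) = -48)
Function('f')(p) = Mul(3, Pow(p, -1)) (Function('f')(p) = Mul(Add(4, 2), Pow(Add(p, p), -1)) = Mul(6, Pow(Mul(2, p), -1)) = Mul(6, Mul(Rational(1, 2), Pow(p, -1))) = Mul(3, Pow(p, -1)))
Add(Mul(Function('f')(Function('s')(3, -3)), Mul(-64, Pow(-52, -1))), k) = Add(Mul(Mul(3, Pow(-3, -1)), Mul(-64, Pow(-52, -1))), -48) = Add(Mul(Mul(3, Rational(-1, 3)), Mul(-64, Rational(-1, 52))), -48) = Add(Mul(-1, Rational(16, 13)), -48) = Add(Rational(-16, 13), -48) = Rational(-640, 13)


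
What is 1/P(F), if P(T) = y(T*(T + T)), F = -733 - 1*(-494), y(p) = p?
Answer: 1/114242 ≈ 8.7534e-6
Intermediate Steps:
F = -239 (F = -733 + 494 = -239)
P(T) = 2*T² (P(T) = T*(T + T) = T*(2*T) = 2*T²)
1/P(F) = 1/(2*(-239)²) = 1/(2*57121) = 1/114242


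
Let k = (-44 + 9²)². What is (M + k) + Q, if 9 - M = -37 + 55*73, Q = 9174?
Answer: 6574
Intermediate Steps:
k = 1369 (k = (-44 + 81)² = 37² = 1369)
M = -3969 (M = 9 - (-37 + 55*73) = 9 - (-37 + 4015) = 9 - 1*3978 = 9 - 3978 = -3969)
(M + k) + Q = (-3969 + 1369) + 9174 = -2600 + 9174 = 6574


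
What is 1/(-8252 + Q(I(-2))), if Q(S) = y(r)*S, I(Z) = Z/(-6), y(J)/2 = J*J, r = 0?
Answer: -1/8252 ≈ -0.00012118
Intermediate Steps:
y(J) = 2*J² (y(J) = 2*(J*J) = 2*J²)
I(Z) = -Z/6 (I(Z) = Z*(-⅙) = -Z/6)
Q(S) = 0 (Q(S) = (2*0²)*S = (2*0)*S = 0*S = 0)
1/(-8252 + Q(I(-2))) = 1/(-8252 + 0) = 1/(-8252) = -1/8252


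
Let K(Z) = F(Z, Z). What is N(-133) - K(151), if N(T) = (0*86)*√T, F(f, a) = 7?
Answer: -7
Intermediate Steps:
K(Z) = 7
N(T) = 0 (N(T) = 0*√T = 0)
N(-133) - K(151) = 0 - 1*7 = 0 - 7 = -7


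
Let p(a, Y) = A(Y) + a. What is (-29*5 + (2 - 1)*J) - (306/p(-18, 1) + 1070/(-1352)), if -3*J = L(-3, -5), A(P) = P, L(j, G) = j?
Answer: -84641/676 ≈ -125.21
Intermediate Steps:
J = 1 (J = -⅓*(-3) = 1)
p(a, Y) = Y + a
(-29*5 + (2 - 1)*J) - (306/p(-18, 1) + 1070/(-1352)) = (-29*5 + (2 - 1)*1) - (306/(1 - 18) + 1070/(-1352)) = (-145 + 1*1) - (306/(-17) + 1070*(-1/1352)) = (-145 + 1) - (306*(-1/17) - 535/676) = -144 - (-18 - 535/676) = -144 - 1*(-12703/676) = -144 + 12703/676 = -84641/676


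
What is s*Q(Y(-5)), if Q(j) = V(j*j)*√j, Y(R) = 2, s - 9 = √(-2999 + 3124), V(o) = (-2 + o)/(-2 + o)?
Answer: √2*(9 + 5*√5) ≈ 28.539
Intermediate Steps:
V(o) = 1
s = 9 + 5*√5 (s = 9 + √(-2999 + 3124) = 9 + √125 = 9 + 5*√5 ≈ 20.180)
Q(j) = √j (Q(j) = 1*√j = √j)
s*Q(Y(-5)) = (9 + 5*√5)*√2 = √2*(9 + 5*√5)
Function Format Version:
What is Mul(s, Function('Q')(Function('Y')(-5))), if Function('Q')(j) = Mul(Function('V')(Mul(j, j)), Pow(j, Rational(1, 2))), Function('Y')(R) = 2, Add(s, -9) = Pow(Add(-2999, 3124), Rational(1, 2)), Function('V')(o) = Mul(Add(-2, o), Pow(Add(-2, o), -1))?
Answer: Mul(Pow(2, Rational(1, 2)), Add(9, Mul(5, Pow(5, Rational(1, 2))))) ≈ 28.539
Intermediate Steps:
Function('V')(o) = 1
s = Add(9, Mul(5, Pow(5, Rational(1, 2)))) (s = Add(9, Pow(Add(-2999, 3124), Rational(1, 2))) = Add(9, Pow(125, Rational(1, 2))) = Add(9, Mul(5, Pow(5, Rational(1, 2)))) ≈ 20.180)
Function('Q')(j) = Pow(j, Rational(1, 2)) (Function('Q')(j) = Mul(1, Pow(j, Rational(1, 2))) = Pow(j, Rational(1, 2)))
Mul(s, Function('Q')(Function('Y')(-5))) = Mul(Add(9, Mul(5, Pow(5, Rational(1, 2)))), Pow(2, Rational(1, 2))) = Mul(Pow(2, Rational(1, 2)), Add(9, Mul(5, Pow(5, Rational(1, 2)))))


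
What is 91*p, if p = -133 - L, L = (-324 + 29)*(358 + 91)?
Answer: 12041302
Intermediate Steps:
L = -132455 (L = -295*449 = -132455)
p = 132322 (p = -133 - 1*(-132455) = -133 + 132455 = 132322)
91*p = 91*132322 = 12041302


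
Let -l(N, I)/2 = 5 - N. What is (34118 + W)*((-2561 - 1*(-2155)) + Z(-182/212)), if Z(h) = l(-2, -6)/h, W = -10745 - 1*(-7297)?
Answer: -155374220/13 ≈ -1.1952e+7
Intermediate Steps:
l(N, I) = -10 + 2*N (l(N, I) = -2*(5 - N) = -10 + 2*N)
W = -3448 (W = -10745 + 7297 = -3448)
Z(h) = -14/h (Z(h) = (-10 + 2*(-2))/h = (-10 - 4)/h = -14/h)
(34118 + W)*((-2561 - 1*(-2155)) + Z(-182/212)) = (34118 - 3448)*((-2561 - 1*(-2155)) - 14/((-182/212))) = 30670*((-2561 + 2155) - 14/((-182*1/212))) = 30670*(-406 - 14/(-91/106)) = 30670*(-406 - 14*(-106/91)) = 30670*(-406 + 212/13) = 30670*(-5066/13) = -155374220/13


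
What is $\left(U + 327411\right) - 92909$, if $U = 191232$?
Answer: $425734$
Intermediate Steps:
$\left(U + 327411\right) - 92909 = \left(191232 + 327411\right) - 92909 = 518643 - 92909 = 425734$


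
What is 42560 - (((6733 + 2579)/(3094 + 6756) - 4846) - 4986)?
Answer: 258025944/4925 ≈ 52391.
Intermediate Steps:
42560 - (((6733 + 2579)/(3094 + 6756) - 4846) - 4986) = 42560 - ((9312/9850 - 4846) - 4986) = 42560 - ((9312*(1/9850) - 4846) - 4986) = 42560 - ((4656/4925 - 4846) - 4986) = 42560 - (-23861894/4925 - 4986) = 42560 - 1*(-48417944/4925) = 42560 + 48417944/4925 = 258025944/4925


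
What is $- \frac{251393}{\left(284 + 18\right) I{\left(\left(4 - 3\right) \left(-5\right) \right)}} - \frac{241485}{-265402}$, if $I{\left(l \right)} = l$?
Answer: $\frac{16771211834}{100189255} \approx 167.4$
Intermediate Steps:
$- \frac{251393}{\left(284 + 18\right) I{\left(\left(4 - 3\right) \left(-5\right) \right)}} - \frac{241485}{-265402} = - \frac{251393}{\left(284 + 18\right) \left(4 - 3\right) \left(-5\right)} - \frac{241485}{-265402} = - \frac{251393}{302 \cdot 1 \left(-5\right)} - - \frac{241485}{265402} = - \frac{251393}{302 \left(-5\right)} + \frac{241485}{265402} = - \frac{251393}{-1510} + \frac{241485}{265402} = \left(-251393\right) \left(- \frac{1}{1510}\right) + \frac{241485}{265402} = \frac{251393}{1510} + \frac{241485}{265402} = \frac{16771211834}{100189255}$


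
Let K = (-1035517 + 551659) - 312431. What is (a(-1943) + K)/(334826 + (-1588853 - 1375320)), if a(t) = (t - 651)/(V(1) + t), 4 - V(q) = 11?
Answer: 776380478/2563613325 ≈ 0.30285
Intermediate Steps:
K = -796289 (K = -483858 - 312431 = -796289)
V(q) = -7 (V(q) = 4 - 1*11 = 4 - 11 = -7)
a(t) = (-651 + t)/(-7 + t) (a(t) = (t - 651)/(-7 + t) = (-651 + t)/(-7 + t))
(a(-1943) + K)/(334826 + (-1588853 - 1375320)) = ((-651 - 1943)/(-7 - 1943) - 796289)/(334826 + (-1588853 - 1375320)) = (-2594/(-1950) - 796289)/(334826 - 2964173) = (-1/1950*(-2594) - 796289)/(-2629347) = (1297/975 - 796289)*(-1/2629347) = -776380478/975*(-1/2629347) = 776380478/2563613325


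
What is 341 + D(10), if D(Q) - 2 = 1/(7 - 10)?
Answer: 1028/3 ≈ 342.67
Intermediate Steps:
D(Q) = 5/3 (D(Q) = 2 + 1/(7 - 10) = 2 + 1/(-3) = 2 - 1/3 = 5/3)
341 + D(10) = 341 + 5/3 = 1028/3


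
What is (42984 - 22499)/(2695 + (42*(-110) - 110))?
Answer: -4097/407 ≈ -10.066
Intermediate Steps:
(42984 - 22499)/(2695 + (42*(-110) - 110)) = 20485/(2695 + (-4620 - 110)) = 20485/(2695 - 4730) = 20485/(-2035) = 20485*(-1/2035) = -4097/407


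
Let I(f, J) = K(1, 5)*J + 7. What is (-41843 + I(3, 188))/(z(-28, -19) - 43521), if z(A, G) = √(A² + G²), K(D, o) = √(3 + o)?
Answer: 455186139/473519074 - 2045487*√2/236759537 - 47*√2290/236759537 + 10459*√1145/473519074 ≈ 0.94980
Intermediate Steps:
I(f, J) = 7 + 2*J*√2 (I(f, J) = √(3 + 5)*J + 7 = √8*J + 7 = (2*√2)*J + 7 = 2*J*√2 + 7 = 7 + 2*J*√2)
(-41843 + I(3, 188))/(z(-28, -19) - 43521) = (-41843 + (7 + 2*188*√2))/(√((-28)² + (-19)²) - 43521) = (-41843 + (7 + 376*√2))/(√(784 + 361) - 43521) = (-41836 + 376*√2)/(√1145 - 43521) = (-41836 + 376*√2)/(-43521 + √1145)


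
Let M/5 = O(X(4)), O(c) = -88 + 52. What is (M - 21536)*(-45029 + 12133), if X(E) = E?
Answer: 714369536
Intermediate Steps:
O(c) = -36
M = -180 (M = 5*(-36) = -180)
(M - 21536)*(-45029 + 12133) = (-180 - 21536)*(-45029 + 12133) = -21716*(-32896) = 714369536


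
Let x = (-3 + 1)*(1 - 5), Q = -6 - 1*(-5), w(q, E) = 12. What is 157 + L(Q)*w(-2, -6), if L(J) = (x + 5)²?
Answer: 2185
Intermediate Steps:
Q = -1 (Q = -6 + 5 = -1)
x = 8 (x = -2*(-4) = 8)
L(J) = 169 (L(J) = (8 + 5)² = 13² = 169)
157 + L(Q)*w(-2, -6) = 157 + 169*12 = 157 + 2028 = 2185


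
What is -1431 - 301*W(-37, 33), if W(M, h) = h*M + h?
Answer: 356157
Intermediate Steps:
W(M, h) = h + M*h (W(M, h) = M*h + h = h + M*h)
-1431 - 301*W(-37, 33) = -1431 - 9933*(1 - 37) = -1431 - 9933*(-36) = -1431 - 301*(-1188) = -1431 + 357588 = 356157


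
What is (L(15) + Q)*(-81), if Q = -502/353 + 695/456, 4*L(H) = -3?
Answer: 2816181/53656 ≈ 52.486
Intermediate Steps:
L(H) = -3/4 (L(H) = (1/4)*(-3) = -3/4)
Q = 16423/160968 (Q = -502*1/353 + 695*(1/456) = -502/353 + 695/456 = 16423/160968 ≈ 0.10203)
(L(15) + Q)*(-81) = (-3/4 + 16423/160968)*(-81) = -104303/160968*(-81) = 2816181/53656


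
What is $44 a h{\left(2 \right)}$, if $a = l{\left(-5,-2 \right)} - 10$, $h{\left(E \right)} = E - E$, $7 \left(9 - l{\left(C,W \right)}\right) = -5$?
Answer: $0$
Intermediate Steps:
$l{\left(C,W \right)} = \frac{68}{7}$ ($l{\left(C,W \right)} = 9 - - \frac{5}{7} = 9 + \frac{5}{7} = \frac{68}{7}$)
$h{\left(E \right)} = 0$
$a = - \frac{2}{7}$ ($a = \frac{68}{7} - 10 = - \frac{2}{7} \approx -0.28571$)
$44 a h{\left(2 \right)} = 44 \left(- \frac{2}{7}\right) 0 = \left(- \frac{88}{7}\right) 0 = 0$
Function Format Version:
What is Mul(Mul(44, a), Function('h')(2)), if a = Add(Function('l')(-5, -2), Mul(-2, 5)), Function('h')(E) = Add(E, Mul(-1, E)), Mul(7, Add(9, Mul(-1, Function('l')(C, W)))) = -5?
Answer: 0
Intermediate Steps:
Function('l')(C, W) = Rational(68, 7) (Function('l')(C, W) = Add(9, Mul(Rational(-1, 7), -5)) = Add(9, Rational(5, 7)) = Rational(68, 7))
Function('h')(E) = 0
a = Rational(-2, 7) (a = Add(Rational(68, 7), Mul(-2, 5)) = Add(Rational(68, 7), -10) = Rational(-2, 7) ≈ -0.28571)
Mul(Mul(44, a), Function('h')(2)) = Mul(Mul(44, Rational(-2, 7)), 0) = Mul(Rational(-88, 7), 0) = 0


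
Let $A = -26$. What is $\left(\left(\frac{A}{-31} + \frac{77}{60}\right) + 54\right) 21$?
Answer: $\frac{730709}{620} \approx 1178.6$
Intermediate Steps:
$\left(\left(\frac{A}{-31} + \frac{77}{60}\right) + 54\right) 21 = \left(\left(- \frac{26}{-31} + \frac{77}{60}\right) + 54\right) 21 = \left(\left(\left(-26\right) \left(- \frac{1}{31}\right) + 77 \cdot \frac{1}{60}\right) + 54\right) 21 = \left(\left(\frac{26}{31} + \frac{77}{60}\right) + 54\right) 21 = \left(\frac{3947}{1860} + 54\right) 21 = \frac{104387}{1860} \cdot 21 = \frac{730709}{620}$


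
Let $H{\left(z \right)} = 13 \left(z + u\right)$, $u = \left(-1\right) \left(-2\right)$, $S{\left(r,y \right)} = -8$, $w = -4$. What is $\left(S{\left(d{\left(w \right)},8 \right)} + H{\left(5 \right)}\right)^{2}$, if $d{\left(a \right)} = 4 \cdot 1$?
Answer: $6889$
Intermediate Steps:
$d{\left(a \right)} = 4$
$u = 2$
$H{\left(z \right)} = 26 + 13 z$ ($H{\left(z \right)} = 13 \left(z + 2\right) = 13 \left(2 + z\right) = 26 + 13 z$)
$\left(S{\left(d{\left(w \right)},8 \right)} + H{\left(5 \right)}\right)^{2} = \left(-8 + \left(26 + 13 \cdot 5\right)\right)^{2} = \left(-8 + \left(26 + 65\right)\right)^{2} = \left(-8 + 91\right)^{2} = 83^{2} = 6889$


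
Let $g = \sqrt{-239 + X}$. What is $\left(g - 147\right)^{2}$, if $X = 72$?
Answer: $\left(147 - i \sqrt{167}\right)^{2} \approx 21442.0 - 3799.3 i$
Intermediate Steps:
$g = i \sqrt{167}$ ($g = \sqrt{-239 + 72} = \sqrt{-167} = i \sqrt{167} \approx 12.923 i$)
$\left(g - 147\right)^{2} = \left(i \sqrt{167} - 147\right)^{2} = \left(-147 + i \sqrt{167}\right)^{2}$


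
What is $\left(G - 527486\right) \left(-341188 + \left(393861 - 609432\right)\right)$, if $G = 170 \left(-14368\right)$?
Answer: $1653599840914$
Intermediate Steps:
$G = -2442560$
$\left(G - 527486\right) \left(-341188 + \left(393861 - 609432\right)\right) = \left(-2442560 - 527486\right) \left(-341188 + \left(393861 - 609432\right)\right) = - 2970046 \left(-341188 + \left(393861 - 609432\right)\right) = - 2970046 \left(-341188 - 215571\right) = \left(-2970046\right) \left(-556759\right) = 1653599840914$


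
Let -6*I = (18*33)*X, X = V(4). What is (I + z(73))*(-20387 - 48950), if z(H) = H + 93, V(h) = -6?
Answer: -52696120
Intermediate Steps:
X = -6
z(H) = 93 + H
I = 594 (I = -18*33*(-6)/6 = -99*(-6) = -⅙*(-3564) = 594)
(I + z(73))*(-20387 - 48950) = (594 + (93 + 73))*(-20387 - 48950) = (594 + 166)*(-69337) = 760*(-69337) = -52696120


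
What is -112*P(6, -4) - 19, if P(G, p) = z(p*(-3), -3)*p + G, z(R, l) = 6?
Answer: 1997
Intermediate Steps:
P(G, p) = G + 6*p (P(G, p) = 6*p + G = G + 6*p)
-112*P(6, -4) - 19 = -112*(6 + 6*(-4)) - 19 = -112*(6 - 24) - 19 = -112*(-18) - 19 = 2016 - 19 = 1997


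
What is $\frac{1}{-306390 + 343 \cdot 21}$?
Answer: $- \frac{1}{299187} \approx -3.3424 \cdot 10^{-6}$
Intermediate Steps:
$\frac{1}{-306390 + 343 \cdot 21} = \frac{1}{-306390 + 7203} = \frac{1}{-299187} = - \frac{1}{299187}$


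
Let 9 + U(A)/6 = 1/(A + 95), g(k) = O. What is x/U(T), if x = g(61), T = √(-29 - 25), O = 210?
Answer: 35*(-3*√6 + 95*I)/(-854*I + 27*√6) ≈ -3.8934 + 0.00035055*I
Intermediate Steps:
g(k) = 210
T = 3*I*√6 (T = √(-54) = 3*I*√6 ≈ 7.3485*I)
U(A) = -54 + 6/(95 + A) (U(A) = -54 + 6/(A + 95) = -54 + 6/(95 + A))
x = 210
x/U(T) = 210/((6*(-854 - 27*I*√6)/(95 + 3*I*√6))) = 210*((95 + 3*I*√6)/(6*(-854 - 27*I*√6))) = 35*(95 + 3*I*√6)/(-854 - 27*I*√6)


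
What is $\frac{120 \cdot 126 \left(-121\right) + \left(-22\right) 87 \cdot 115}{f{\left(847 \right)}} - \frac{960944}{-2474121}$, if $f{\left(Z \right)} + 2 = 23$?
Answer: $- \frac{1690337481802}{17318847} \approx -97601.0$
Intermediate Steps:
$f{\left(Z \right)} = 21$ ($f{\left(Z \right)} = -2 + 23 = 21$)
$\frac{120 \cdot 126 \left(-121\right) + \left(-22\right) 87 \cdot 115}{f{\left(847 \right)}} - \frac{960944}{-2474121} = \frac{120 \cdot 126 \left(-121\right) + \left(-22\right) 87 \cdot 115}{21} - \frac{960944}{-2474121} = \left(15120 \left(-121\right) - 220110\right) \frac{1}{21} - - \frac{960944}{2474121} = \left(-1829520 - 220110\right) \frac{1}{21} + \frac{960944}{2474121} = \left(-2049630\right) \frac{1}{21} + \frac{960944}{2474121} = - \frac{683210}{7} + \frac{960944}{2474121} = - \frac{1690337481802}{17318847}$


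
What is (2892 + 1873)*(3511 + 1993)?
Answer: 26226560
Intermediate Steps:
(2892 + 1873)*(3511 + 1993) = 4765*5504 = 26226560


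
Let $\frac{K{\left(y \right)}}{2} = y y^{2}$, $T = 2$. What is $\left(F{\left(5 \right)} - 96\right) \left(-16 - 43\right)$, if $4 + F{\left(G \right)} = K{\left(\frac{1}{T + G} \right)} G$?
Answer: $\frac{2023110}{343} \approx 5898.3$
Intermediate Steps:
$K{\left(y \right)} = 2 y^{3}$ ($K{\left(y \right)} = 2 y y^{2} = 2 y^{3}$)
$F{\left(G \right)} = -4 + \frac{2 G}{\left(2 + G\right)^{3}}$ ($F{\left(G \right)} = -4 + 2 \left(\frac{1}{2 + G}\right)^{3} G = -4 + \frac{2}{\left(2 + G\right)^{3}} G = -4 + \frac{2 G}{\left(2 + G\right)^{3}}$)
$\left(F{\left(5 \right)} - 96\right) \left(-16 - 43\right) = \left(\left(-4 + 2 \cdot 5 \frac{1}{\left(2 + 5\right)^{3}}\right) - 96\right) \left(-16 - 43\right) = \left(\left(-4 + 2 \cdot 5 \cdot \frac{1}{343}\right) - 96\right) \left(-16 - 43\right) = \left(\left(-4 + 2 \cdot 5 \cdot \frac{1}{343}\right) - 96\right) \left(-59\right) = \left(\left(-4 + \frac{10}{343}\right) - 96\right) \left(-59\right) = \left(- \frac{1362}{343} - 96\right) \left(-59\right) = \left(- \frac{34290}{343}\right) \left(-59\right) = \frac{2023110}{343}$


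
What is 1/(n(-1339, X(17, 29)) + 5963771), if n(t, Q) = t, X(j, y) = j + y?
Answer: 1/5962432 ≈ 1.6772e-7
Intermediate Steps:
1/(n(-1339, X(17, 29)) + 5963771) = 1/(-1339 + 5963771) = 1/5962432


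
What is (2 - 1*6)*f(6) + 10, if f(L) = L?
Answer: -14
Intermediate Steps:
(2 - 1*6)*f(6) + 10 = (2 - 1*6)*6 + 10 = (2 - 6)*6 + 10 = -4*6 + 10 = -24 + 10 = -14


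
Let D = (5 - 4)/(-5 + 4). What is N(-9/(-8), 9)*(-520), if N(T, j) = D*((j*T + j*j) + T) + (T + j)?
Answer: 42705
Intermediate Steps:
D = -1 (D = 1/(-1) = 1*(-1) = -1)
N(T, j) = j - j² - T*j (N(T, j) = -((j*T + j*j) + T) + (T + j) = -((T*j + j²) + T) + (T + j) = -((j² + T*j) + T) + (T + j) = -(T + j² + T*j) + (T + j) = (-T - j² - T*j) + (T + j) = j - j² - T*j)
N(-9/(-8), 9)*(-520) = (9*(1 - (-9)/(-8) - 1*9))*(-520) = (9*(1 - (-9)*(-1)/8 - 9))*(-520) = (9*(1 - 1*9/8 - 9))*(-520) = (9*(1 - 9/8 - 9))*(-520) = (9*(-73/8))*(-520) = -657/8*(-520) = 42705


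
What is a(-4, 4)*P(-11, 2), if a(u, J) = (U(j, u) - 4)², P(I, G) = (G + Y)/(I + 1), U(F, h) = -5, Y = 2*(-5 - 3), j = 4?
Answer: 567/5 ≈ 113.40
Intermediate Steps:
Y = -16 (Y = 2*(-8) = -16)
P(I, G) = (-16 + G)/(1 + I) (P(I, G) = (G - 16)/(I + 1) = (-16 + G)/(1 + I))
a(u, J) = 81 (a(u, J) = (-5 - 4)² = (-9)² = 81)
a(-4, 4)*P(-11, 2) = 81*((-16 + 2)/(1 - 11)) = 81*(-14/(-10)) = 81*(-⅒*(-14)) = 81*(7/5) = 567/5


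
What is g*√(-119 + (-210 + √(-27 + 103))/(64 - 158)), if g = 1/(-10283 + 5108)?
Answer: -I*√(257936 + 47*√19)/243225 ≈ -0.0020889*I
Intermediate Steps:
g = -1/5175 (g = 1/(-5175) = -1/5175 ≈ -0.00019324)
g*√(-119 + (-210 + √(-27 + 103))/(64 - 158)) = -√(-119 + (-210 + √(-27 + 103))/(64 - 158))/5175 = -√(-119 + (-210 + √76)/(-94))/5175 = -√(-119 + (-210 + 2*√19)*(-1/94))/5175 = -√(-119 + (105/47 - √19/47))/5175 = -√(-5488/47 - √19/47)/5175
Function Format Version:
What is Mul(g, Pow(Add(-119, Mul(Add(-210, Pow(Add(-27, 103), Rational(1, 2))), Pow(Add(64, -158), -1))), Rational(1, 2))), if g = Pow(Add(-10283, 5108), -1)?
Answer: Mul(Rational(-1, 243225), I, Pow(Add(257936, Mul(47, Pow(19, Rational(1, 2)))), Rational(1, 2))) ≈ Mul(-0.0020889, I)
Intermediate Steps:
g = Rational(-1, 5175) (g = Pow(-5175, -1) = Rational(-1, 5175) ≈ -0.00019324)
Mul(g, Pow(Add(-119, Mul(Add(-210, Pow(Add(-27, 103), Rational(1, 2))), Pow(Add(64, -158), -1))), Rational(1, 2))) = Mul(Rational(-1, 5175), Pow(Add(-119, Mul(Add(-210, Pow(Add(-27, 103), Rational(1, 2))), Pow(Add(64, -158), -1))), Rational(1, 2))) = Mul(Rational(-1, 5175), Pow(Add(-119, Mul(Add(-210, Pow(76, Rational(1, 2))), Pow(-94, -1))), Rational(1, 2))) = Mul(Rational(-1, 5175), Pow(Add(-119, Mul(Add(-210, Mul(2, Pow(19, Rational(1, 2)))), Rational(-1, 94))), Rational(1, 2))) = Mul(Rational(-1, 5175), Pow(Add(-119, Add(Rational(105, 47), Mul(Rational(-1, 47), Pow(19, Rational(1, 2))))), Rational(1, 2))) = Mul(Rational(-1, 5175), Pow(Add(Rational(-5488, 47), Mul(Rational(-1, 47), Pow(19, Rational(1, 2)))), Rational(1, 2)))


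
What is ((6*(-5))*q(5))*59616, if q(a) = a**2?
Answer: -44712000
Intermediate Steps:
((6*(-5))*q(5))*59616 = ((6*(-5))*5**2)*59616 = -30*25*59616 = -750*59616 = -44712000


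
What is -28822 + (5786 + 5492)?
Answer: -17544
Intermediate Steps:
-28822 + (5786 + 5492) = -28822 + 11278 = -17544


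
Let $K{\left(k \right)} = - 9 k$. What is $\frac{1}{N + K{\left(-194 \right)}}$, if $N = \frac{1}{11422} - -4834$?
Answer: $\frac{11422}{75156761} \approx 0.00015198$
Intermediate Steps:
$N = \frac{55213949}{11422}$ ($N = \frac{1}{11422} + \left(-19260 + 24094\right) = \frac{1}{11422} + 4834 = \frac{55213949}{11422} \approx 4834.0$)
$\frac{1}{N + K{\left(-194 \right)}} = \frac{1}{\frac{55213949}{11422} - -1746} = \frac{1}{\frac{55213949}{11422} + 1746} = \frac{1}{\frac{75156761}{11422}} = \frac{11422}{75156761}$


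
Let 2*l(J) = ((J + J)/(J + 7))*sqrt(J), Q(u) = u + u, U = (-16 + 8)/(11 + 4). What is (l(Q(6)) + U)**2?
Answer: 411904/81225 - 128*sqrt(3)/95 ≈ 2.7374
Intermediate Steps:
U = -8/15 ≈ -0.53333
Q(u) = 2*u
l(J) = J**(3/2)/(7 + J) (l(J) = (((J + J)/(J + 7))*sqrt(J))/2 = (((2*J)/(7 + J))*sqrt(J))/2 = ((2*J/(7 + J))*sqrt(J))/2 = (2*J**(3/2)/(7 + J))/2 = J**(3/2)/(7 + J))
(l(Q(6)) + U)**2 = ((2*6)**(3/2)/(7 + 2*6) - 8/15)**2 = (12**(3/2)/(7 + 12) - 8/15)**2 = ((24*sqrt(3))/19 - 8/15)**2 = ((24*sqrt(3))*(1/19) - 8/15)**2 = (24*sqrt(3)/19 - 8/15)**2 = (-8/15 + 24*sqrt(3)/19)**2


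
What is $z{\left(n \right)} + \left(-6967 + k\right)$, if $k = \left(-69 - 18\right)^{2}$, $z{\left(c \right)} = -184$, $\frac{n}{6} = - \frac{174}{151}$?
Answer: $418$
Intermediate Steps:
$n = - \frac{1044}{151}$ ($n = 6 \left(- \frac{174}{151}\right) = - \frac{1044}{151} \approx -6.9139$)
$k = 7569$ ($k = \left(-87\right)^{2} = 7569$)
$z{\left(n \right)} + \left(-6967 + k\right) = -184 + \left(-6967 + 7569\right) = -184 + 602 = 418$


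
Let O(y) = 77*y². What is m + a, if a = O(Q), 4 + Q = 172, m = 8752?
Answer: 2182000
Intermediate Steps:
Q = 168 (Q = -4 + 172 = 168)
a = 2173248 (a = 77*168² = 77*28224 = 2173248)
m + a = 8752 + 2173248 = 2182000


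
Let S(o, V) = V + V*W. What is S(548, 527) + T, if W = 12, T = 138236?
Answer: 145087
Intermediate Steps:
S(o, V) = 13*V (S(o, V) = V + V*12 = V + 12*V = 13*V)
S(548, 527) + T = 13*527 + 138236 = 6851 + 138236 = 145087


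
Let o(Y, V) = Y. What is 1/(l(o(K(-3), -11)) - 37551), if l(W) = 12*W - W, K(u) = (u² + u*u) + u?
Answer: -1/37386 ≈ -2.6748e-5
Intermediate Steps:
K(u) = u + 2*u² (K(u) = (u² + u²) + u = 2*u² + u = u + 2*u²)
l(W) = 11*W
1/(l(o(K(-3), -11)) - 37551) = 1/(11*(-3*(1 + 2*(-3))) - 37551) = 1/(11*(-3*(1 - 6)) - 37551) = 1/(11*(-3*(-5)) - 37551) = 1/(11*15 - 37551) = 1/(165 - 37551) = 1/(-37386) = -1/37386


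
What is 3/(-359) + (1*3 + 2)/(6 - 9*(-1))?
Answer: 350/1077 ≈ 0.32498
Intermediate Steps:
3/(-359) + (1*3 + 2)/(6 - 9*(-1)) = 3*(-1/359) + (3 + 2)/(6 + 9) = -3/359 + 5/15 = -3/359 + 5*(1/15) = -3/359 + ⅓ = 350/1077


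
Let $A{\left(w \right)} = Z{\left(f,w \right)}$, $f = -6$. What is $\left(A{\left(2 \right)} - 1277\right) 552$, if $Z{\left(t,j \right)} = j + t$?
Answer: $-707112$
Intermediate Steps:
$A{\left(w \right)} = -6 + w$ ($A{\left(w \right)} = w - 6 = -6 + w$)
$\left(A{\left(2 \right)} - 1277\right) 552 = \left(\left(-6 + 2\right) - 1277\right) 552 = \left(-4 - 1277\right) 552 = \left(-1281\right) 552 = -707112$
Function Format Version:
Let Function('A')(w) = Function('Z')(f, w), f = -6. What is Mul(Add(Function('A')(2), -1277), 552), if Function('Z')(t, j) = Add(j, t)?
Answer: -707112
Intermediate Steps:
Function('A')(w) = Add(-6, w) (Function('A')(w) = Add(w, -6) = Add(-6, w))
Mul(Add(Function('A')(2), -1277), 552) = Mul(Add(Add(-6, 2), -1277), 552) = Mul(Add(-4, -1277), 552) = Mul(-1281, 552) = -707112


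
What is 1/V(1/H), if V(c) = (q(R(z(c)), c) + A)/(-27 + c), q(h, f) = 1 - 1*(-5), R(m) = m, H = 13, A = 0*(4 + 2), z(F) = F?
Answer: -175/39 ≈ -4.4872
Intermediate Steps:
A = 0 (A = 0*6 = 0)
q(h, f) = 6 (q(h, f) = 1 + 5 = 6)
V(c) = 6/(-27 + c) (V(c) = (6 + 0)/(-27 + c) = 6/(-27 + c))
1/V(1/H) = 1/(6/(-27 + 1/13)) = 1/(6/(-350/13)) = 1/(6*(-13/350)) = 1/(-39/175) = -175/39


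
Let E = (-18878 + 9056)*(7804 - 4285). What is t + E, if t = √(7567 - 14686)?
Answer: -34563618 + 3*I*√791 ≈ -3.4564e+7 + 84.374*I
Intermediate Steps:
E = -34563618 (E = -9822*3519 = -34563618)
t = 3*I*√791 (t = √(-7119) = 3*I*√791 ≈ 84.374*I)
t + E = 3*I*√791 - 34563618 = -34563618 + 3*I*√791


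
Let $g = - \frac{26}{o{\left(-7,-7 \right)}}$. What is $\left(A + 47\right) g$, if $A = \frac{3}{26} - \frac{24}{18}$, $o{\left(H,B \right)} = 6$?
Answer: $- \frac{3571}{18} \approx -198.39$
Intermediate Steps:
$g = - \frac{13}{3}$ ($g = - \frac{26}{6} = \left(-26\right) \frac{1}{6} = - \frac{13}{3} \approx -4.3333$)
$A = - \frac{95}{78}$ ($A = 3 \cdot \frac{1}{26} - \frac{4}{3} = \frac{3}{26} - \frac{4}{3} = - \frac{95}{78} \approx -1.2179$)
$\left(A + 47\right) g = \left(- \frac{95}{78} + 47\right) \left(- \frac{13}{3}\right) = \frac{3571}{78} \left(- \frac{13}{3}\right) = - \frac{3571}{18}$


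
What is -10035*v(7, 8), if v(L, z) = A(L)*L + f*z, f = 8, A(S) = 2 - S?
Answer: -291015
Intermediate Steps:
v(L, z) = 8*z + L*(2 - L) (v(L, z) = (2 - L)*L + 8*z = L*(2 - L) + 8*z = 8*z + L*(2 - L))
-10035*v(7, 8) = -10035*(8*8 - 1*7*(-2 + 7)) = -10035*(64 - 1*7*5) = -10035*(64 - 35) = -10035*29 = -291015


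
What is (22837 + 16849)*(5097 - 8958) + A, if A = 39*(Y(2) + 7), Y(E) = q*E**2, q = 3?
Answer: -153226905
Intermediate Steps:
Y(E) = 3*E**2
A = 741 (A = 39*(3*2**2 + 7) = 39*(3*4 + 7) = 39*(12 + 7) = 39*19 = 741)
(22837 + 16849)*(5097 - 8958) + A = (22837 + 16849)*(5097 - 8958) + 741 = 39686*(-3861) + 741 = -153227646 + 741 = -153226905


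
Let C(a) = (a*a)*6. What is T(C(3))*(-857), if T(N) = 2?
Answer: -1714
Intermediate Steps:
C(a) = 6*a² (C(a) = a²*6 = 6*a²)
T(C(3))*(-857) = 2*(-857) = -1714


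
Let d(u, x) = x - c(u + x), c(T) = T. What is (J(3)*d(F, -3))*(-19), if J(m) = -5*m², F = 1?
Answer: -855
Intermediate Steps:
d(u, x) = -u (d(u, x) = x - (u + x) = x + (-u - x) = -u)
(J(3)*d(F, -3))*(-19) = ((-5*3²)*(-1*1))*(-19) = (-5*9*(-1))*(-19) = -45*(-1)*(-19) = 45*(-19) = -855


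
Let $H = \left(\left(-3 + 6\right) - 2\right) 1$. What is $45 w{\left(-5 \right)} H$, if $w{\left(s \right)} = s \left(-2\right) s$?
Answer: $-2250$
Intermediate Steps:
$w{\left(s \right)} = - 2 s^{2}$ ($w{\left(s \right)} = - 2 s s = - 2 s^{2}$)
$H = 1$ ($H = \left(3 - 2\right) 1 = 1 \cdot 1 = 1$)
$45 w{\left(-5 \right)} H = 45 \left(- 2 \left(-5\right)^{2}\right) 1 = 45 \left(\left(-2\right) 25\right) 1 = 45 \left(-50\right) 1 = \left(-2250\right) 1 = -2250$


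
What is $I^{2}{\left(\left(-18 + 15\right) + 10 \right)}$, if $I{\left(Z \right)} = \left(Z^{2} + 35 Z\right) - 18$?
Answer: $76176$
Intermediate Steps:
$I{\left(Z \right)} = -18 + Z^{2} + 35 Z$
$I^{2}{\left(\left(-18 + 15\right) + 10 \right)} = \left(-18 + \left(\left(-18 + 15\right) + 10\right)^{2} + 35 \left(\left(-18 + 15\right) + 10\right)\right)^{2} = \left(-18 + \left(-3 + 10\right)^{2} + 35 \left(-3 + 10\right)\right)^{2} = \left(-18 + 7^{2} + 35 \cdot 7\right)^{2} = \left(-18 + 49 + 245\right)^{2} = 276^{2} = 76176$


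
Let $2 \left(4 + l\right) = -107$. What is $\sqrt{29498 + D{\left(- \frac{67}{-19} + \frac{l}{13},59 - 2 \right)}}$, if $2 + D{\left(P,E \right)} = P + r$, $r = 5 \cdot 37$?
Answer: $\frac{\sqrt{7243013674}}{494} \approx 172.28$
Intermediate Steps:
$l = - \frac{115}{2}$ ($l = -4 + \frac{1}{2} \left(-107\right) = -4 - \frac{107}{2} = - \frac{115}{2} \approx -57.5$)
$r = 185$
$D{\left(P,E \right)} = 183 + P$ ($D{\left(P,E \right)} = -2 + \left(P + 185\right) = -2 + \left(185 + P\right) = 183 + P$)
$\sqrt{29498 + D{\left(- \frac{67}{-19} + \frac{l}{13},59 - 2 \right)}} = \sqrt{29498 + \left(183 - \left(- \frac{67}{19} + \frac{115}{26}\right)\right)} = \sqrt{29498 + \left(183 - \frac{443}{494}\right)} = \sqrt{29498 + \frac{89959}{494}} = \sqrt{\frac{14661971}{494}} = \frac{\sqrt{7243013674}}{494}$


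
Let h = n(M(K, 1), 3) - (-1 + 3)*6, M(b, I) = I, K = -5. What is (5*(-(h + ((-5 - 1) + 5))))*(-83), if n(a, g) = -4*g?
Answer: -10375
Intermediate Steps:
h = -24 (h = -4*3 - (-1 + 3)*6 = -12 - 2*6 = -12 - 1*12 = -12 - 12 = -24)
(5*(-(h + ((-5 - 1) + 5))))*(-83) = (5*(-(-24 + ((-5 - 1) + 5))))*(-83) = (5*(-(-24 + (-6 + 5))))*(-83) = (5*(-(-24 - 1)))*(-83) = (5*(-1*(-25)))*(-83) = (5*25)*(-83) = 125*(-83) = -10375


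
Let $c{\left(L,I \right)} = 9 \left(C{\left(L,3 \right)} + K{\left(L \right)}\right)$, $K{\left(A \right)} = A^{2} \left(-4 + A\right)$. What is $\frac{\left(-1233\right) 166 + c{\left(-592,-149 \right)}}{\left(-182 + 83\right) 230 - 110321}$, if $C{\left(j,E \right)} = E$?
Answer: $\frac{1880093547}{133091} \approx 14126.0$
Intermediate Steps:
$c{\left(L,I \right)} = 27 + 9 L^{2} \left(-4 + L\right)$ ($c{\left(L,I \right)} = 9 \left(3 + L^{2} \left(-4 + L\right)\right) = 27 + 9 L^{2} \left(-4 + L\right)$)
$\frac{\left(-1233\right) 166 + c{\left(-592,-149 \right)}}{\left(-182 + 83\right) 230 - 110321} = \frac{\left(-1233\right) 166 + \left(27 + 9 \left(-592\right)^{2} \left(-4 - 592\right)\right)}{\left(-182 + 83\right) 230 - 110321} = \frac{-204678 + \left(27 + 9 \cdot 350464 \left(-596\right)\right)}{\left(-99\right) 230 - 110321} = \frac{-204678 + \left(27 - 1879888896\right)}{-22770 - 110321} = \frac{-204678 - 1879888869}{-133091} = \left(-1880093547\right) \left(- \frac{1}{133091}\right) = \frac{1880093547}{133091}$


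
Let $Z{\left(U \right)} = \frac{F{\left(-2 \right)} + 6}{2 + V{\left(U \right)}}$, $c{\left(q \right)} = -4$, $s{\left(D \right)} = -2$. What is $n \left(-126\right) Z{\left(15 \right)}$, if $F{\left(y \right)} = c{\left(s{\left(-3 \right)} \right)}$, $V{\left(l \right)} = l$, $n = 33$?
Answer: $- \frac{8316}{17} \approx -489.18$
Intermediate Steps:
$F{\left(y \right)} = -4$
$Z{\left(U \right)} = \frac{2}{2 + U}$ ($Z{\left(U \right)} = \frac{-4 + 6}{2 + U} = \frac{2}{2 + U}$)
$n \left(-126\right) Z{\left(15 \right)} = 33 \left(-126\right) \frac{2}{2 + 15} = - 4158 \cdot \frac{2}{17} = - 4158 \cdot 2 \cdot \frac{1}{17} = \left(-4158\right) \frac{2}{17} = - \frac{8316}{17}$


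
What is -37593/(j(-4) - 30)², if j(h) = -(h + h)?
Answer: -37593/484 ≈ -77.672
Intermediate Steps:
j(h) = -2*h
-37593/(j(-4) - 30)² = -37593/(-2*(-4) - 30)² = -37593/(8 - 30)² = -37593/((-22)²) = -37593/484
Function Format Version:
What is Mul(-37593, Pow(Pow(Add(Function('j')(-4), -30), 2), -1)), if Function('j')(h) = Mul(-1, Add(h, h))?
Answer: Rational(-37593, 484) ≈ -77.672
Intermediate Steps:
Function('j')(h) = Mul(-2, h) (Function('j')(h) = Mul(-1, Mul(2, h)) = Mul(-2, h))
Mul(-37593, Pow(Pow(Add(Function('j')(-4), -30), 2), -1)) = Mul(-37593, Pow(Pow(Add(Mul(-2, -4), -30), 2), -1)) = Mul(-37593, Pow(Pow(Add(8, -30), 2), -1)) = Mul(-37593, Pow(Pow(-22, 2), -1)) = Mul(-37593, Pow(484, -1)) = Mul(-37593, Rational(1, 484)) = Rational(-37593, 484)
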